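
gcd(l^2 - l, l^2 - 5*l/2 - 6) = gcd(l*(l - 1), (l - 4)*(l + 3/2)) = 1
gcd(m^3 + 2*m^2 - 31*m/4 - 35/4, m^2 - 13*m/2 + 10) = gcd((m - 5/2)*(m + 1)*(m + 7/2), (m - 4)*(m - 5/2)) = m - 5/2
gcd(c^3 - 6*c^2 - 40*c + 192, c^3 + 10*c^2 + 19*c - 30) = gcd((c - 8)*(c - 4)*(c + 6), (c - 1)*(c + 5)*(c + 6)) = c + 6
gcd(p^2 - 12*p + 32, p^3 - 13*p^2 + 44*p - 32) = p^2 - 12*p + 32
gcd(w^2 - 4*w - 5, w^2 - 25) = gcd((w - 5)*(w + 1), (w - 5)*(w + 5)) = w - 5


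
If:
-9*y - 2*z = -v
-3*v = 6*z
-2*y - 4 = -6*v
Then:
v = 18/25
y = 4/25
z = -9/25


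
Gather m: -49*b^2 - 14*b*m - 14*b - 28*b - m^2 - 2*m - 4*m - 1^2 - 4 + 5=-49*b^2 - 42*b - m^2 + m*(-14*b - 6)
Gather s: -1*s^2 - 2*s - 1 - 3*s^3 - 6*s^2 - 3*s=-3*s^3 - 7*s^2 - 5*s - 1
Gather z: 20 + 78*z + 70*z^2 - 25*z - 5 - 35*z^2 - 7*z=35*z^2 + 46*z + 15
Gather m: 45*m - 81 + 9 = 45*m - 72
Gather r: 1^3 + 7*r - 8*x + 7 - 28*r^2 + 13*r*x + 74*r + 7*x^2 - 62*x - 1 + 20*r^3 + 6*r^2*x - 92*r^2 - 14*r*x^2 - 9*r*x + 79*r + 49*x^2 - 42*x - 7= 20*r^3 + r^2*(6*x - 120) + r*(-14*x^2 + 4*x + 160) + 56*x^2 - 112*x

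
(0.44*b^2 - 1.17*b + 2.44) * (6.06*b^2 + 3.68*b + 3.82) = 2.6664*b^4 - 5.471*b^3 + 12.1616*b^2 + 4.5098*b + 9.3208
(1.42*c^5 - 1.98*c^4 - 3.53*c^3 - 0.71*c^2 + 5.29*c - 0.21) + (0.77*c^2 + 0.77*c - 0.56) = 1.42*c^5 - 1.98*c^4 - 3.53*c^3 + 0.0600000000000001*c^2 + 6.06*c - 0.77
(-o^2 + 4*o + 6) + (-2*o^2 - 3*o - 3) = -3*o^2 + o + 3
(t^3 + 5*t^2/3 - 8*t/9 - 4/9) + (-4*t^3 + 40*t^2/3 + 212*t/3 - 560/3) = -3*t^3 + 15*t^2 + 628*t/9 - 1684/9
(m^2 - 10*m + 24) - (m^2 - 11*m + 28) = m - 4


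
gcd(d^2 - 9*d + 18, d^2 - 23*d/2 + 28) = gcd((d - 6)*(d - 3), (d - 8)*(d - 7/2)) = 1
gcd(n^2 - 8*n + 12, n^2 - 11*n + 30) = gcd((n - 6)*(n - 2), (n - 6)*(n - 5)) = n - 6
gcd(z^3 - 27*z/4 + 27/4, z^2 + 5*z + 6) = z + 3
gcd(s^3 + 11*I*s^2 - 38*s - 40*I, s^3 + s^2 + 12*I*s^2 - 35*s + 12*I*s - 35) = s + 5*I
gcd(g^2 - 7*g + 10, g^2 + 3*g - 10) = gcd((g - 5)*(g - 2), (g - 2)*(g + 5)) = g - 2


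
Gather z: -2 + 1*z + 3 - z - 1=0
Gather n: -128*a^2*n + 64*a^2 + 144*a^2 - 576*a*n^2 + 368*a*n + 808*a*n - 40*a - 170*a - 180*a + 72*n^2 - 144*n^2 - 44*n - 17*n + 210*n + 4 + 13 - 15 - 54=208*a^2 - 390*a + n^2*(-576*a - 72) + n*(-128*a^2 + 1176*a + 149) - 52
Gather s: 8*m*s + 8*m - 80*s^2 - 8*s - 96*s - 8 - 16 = 8*m - 80*s^2 + s*(8*m - 104) - 24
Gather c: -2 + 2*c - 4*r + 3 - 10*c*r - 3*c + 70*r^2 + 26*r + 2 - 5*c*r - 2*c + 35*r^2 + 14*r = c*(-15*r - 3) + 105*r^2 + 36*r + 3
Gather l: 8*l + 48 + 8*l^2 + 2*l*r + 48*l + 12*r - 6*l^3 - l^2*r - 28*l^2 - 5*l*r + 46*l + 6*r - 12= -6*l^3 + l^2*(-r - 20) + l*(102 - 3*r) + 18*r + 36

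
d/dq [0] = 0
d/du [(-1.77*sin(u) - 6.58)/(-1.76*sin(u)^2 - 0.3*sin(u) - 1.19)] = (-3.1152*sin(u)^2 - 23.1616*sin(u) + 0.1323)*cos(u)/(3.0976*sin(u)^4 + 1.056*sin(u)^3 + 4.2788*sin(u)^2 + 0.714*sin(u) + 1.4161)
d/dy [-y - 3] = -1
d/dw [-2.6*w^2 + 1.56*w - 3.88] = 1.56 - 5.2*w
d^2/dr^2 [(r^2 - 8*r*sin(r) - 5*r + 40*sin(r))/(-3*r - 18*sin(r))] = 14*(-r^3*sin(r) + 5*r^2*sin(r) - 3*r^2*cos(2*r) - 9*r^2 + 12*r*sin(2*r) + 10*r*cos(r) + 15*r*cos(2*r) + 45*r - 10*sin(r) - 30*sin(2*r) + 6*cos(2*r) - 6)/(3*(r + 6*sin(r))^3)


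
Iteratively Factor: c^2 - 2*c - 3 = (c + 1)*(c - 3)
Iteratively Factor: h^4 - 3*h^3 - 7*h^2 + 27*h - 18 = (h - 2)*(h^3 - h^2 - 9*h + 9) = (h - 3)*(h - 2)*(h^2 + 2*h - 3) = (h - 3)*(h - 2)*(h - 1)*(h + 3)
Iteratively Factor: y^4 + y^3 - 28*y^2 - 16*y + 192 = (y - 4)*(y^3 + 5*y^2 - 8*y - 48) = (y - 4)*(y + 4)*(y^2 + y - 12) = (y - 4)*(y - 3)*(y + 4)*(y + 4)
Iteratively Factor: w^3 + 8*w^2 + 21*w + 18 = (w + 2)*(w^2 + 6*w + 9) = (w + 2)*(w + 3)*(w + 3)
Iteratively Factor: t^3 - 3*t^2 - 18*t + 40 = (t + 4)*(t^2 - 7*t + 10) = (t - 5)*(t + 4)*(t - 2)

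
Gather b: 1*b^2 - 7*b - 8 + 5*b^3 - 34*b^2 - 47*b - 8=5*b^3 - 33*b^2 - 54*b - 16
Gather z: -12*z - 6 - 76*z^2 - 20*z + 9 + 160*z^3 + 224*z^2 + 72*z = 160*z^3 + 148*z^2 + 40*z + 3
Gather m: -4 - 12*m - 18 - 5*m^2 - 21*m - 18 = -5*m^2 - 33*m - 40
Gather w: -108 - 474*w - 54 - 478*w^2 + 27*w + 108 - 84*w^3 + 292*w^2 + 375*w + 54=-84*w^3 - 186*w^2 - 72*w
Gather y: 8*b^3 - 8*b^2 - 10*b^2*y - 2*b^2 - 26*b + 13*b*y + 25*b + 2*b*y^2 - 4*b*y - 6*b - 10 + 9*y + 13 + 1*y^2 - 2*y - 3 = 8*b^3 - 10*b^2 - 7*b + y^2*(2*b + 1) + y*(-10*b^2 + 9*b + 7)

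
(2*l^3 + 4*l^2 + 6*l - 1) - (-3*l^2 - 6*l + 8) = 2*l^3 + 7*l^2 + 12*l - 9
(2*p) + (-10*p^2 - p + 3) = -10*p^2 + p + 3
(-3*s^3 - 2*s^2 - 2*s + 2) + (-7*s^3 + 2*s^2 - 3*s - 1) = -10*s^3 - 5*s + 1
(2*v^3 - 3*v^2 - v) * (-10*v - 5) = -20*v^4 + 20*v^3 + 25*v^2 + 5*v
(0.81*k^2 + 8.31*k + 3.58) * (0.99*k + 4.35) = 0.8019*k^3 + 11.7504*k^2 + 39.6927*k + 15.573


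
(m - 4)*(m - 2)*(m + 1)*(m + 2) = m^4 - 3*m^3 - 8*m^2 + 12*m + 16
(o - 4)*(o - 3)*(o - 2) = o^3 - 9*o^2 + 26*o - 24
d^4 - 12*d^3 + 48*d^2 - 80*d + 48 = (d - 6)*(d - 2)^3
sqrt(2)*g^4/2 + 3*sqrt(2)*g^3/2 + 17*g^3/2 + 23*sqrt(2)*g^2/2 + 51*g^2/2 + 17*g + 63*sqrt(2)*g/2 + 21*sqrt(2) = (g + 1)*(g + 3*sqrt(2)/2)*(g + 7*sqrt(2))*(sqrt(2)*g/2 + sqrt(2))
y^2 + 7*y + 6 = (y + 1)*(y + 6)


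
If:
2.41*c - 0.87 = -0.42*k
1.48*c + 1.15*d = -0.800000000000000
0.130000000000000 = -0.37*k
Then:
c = 0.42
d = -1.24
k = -0.35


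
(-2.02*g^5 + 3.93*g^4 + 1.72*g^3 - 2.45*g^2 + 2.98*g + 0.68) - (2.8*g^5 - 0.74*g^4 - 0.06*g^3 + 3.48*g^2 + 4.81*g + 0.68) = -4.82*g^5 + 4.67*g^4 + 1.78*g^3 - 5.93*g^2 - 1.83*g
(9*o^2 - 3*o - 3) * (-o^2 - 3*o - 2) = -9*o^4 - 24*o^3 - 6*o^2 + 15*o + 6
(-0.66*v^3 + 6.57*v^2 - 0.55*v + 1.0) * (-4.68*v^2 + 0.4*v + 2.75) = 3.0888*v^5 - 31.0116*v^4 + 3.387*v^3 + 13.1675*v^2 - 1.1125*v + 2.75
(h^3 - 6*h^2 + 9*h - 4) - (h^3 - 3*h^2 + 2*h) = -3*h^2 + 7*h - 4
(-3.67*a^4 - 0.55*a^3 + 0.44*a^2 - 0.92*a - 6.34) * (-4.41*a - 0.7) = 16.1847*a^5 + 4.9945*a^4 - 1.5554*a^3 + 3.7492*a^2 + 28.6034*a + 4.438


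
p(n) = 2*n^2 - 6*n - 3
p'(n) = 4*n - 6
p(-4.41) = 62.36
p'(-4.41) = -23.64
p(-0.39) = -0.36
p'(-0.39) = -7.56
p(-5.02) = 77.52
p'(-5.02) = -26.08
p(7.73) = 70.13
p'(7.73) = 24.92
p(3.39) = -0.36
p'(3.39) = 7.56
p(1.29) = -7.41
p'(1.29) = -0.84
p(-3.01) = 33.18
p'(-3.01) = -18.04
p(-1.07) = 5.71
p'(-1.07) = -10.28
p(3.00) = -3.00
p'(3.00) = 6.00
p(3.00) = -3.00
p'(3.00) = 6.00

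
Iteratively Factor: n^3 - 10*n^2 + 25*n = (n)*(n^2 - 10*n + 25) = n*(n - 5)*(n - 5)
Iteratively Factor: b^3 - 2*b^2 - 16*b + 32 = (b - 2)*(b^2 - 16) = (b - 4)*(b - 2)*(b + 4)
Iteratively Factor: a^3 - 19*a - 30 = (a + 3)*(a^2 - 3*a - 10) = (a - 5)*(a + 3)*(a + 2)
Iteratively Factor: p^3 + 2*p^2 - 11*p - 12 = (p + 4)*(p^2 - 2*p - 3) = (p + 1)*(p + 4)*(p - 3)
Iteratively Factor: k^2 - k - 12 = (k + 3)*(k - 4)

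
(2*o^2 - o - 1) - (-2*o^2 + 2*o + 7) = 4*o^2 - 3*o - 8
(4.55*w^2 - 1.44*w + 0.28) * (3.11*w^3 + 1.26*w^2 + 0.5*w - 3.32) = 14.1505*w^5 + 1.2546*w^4 + 1.3314*w^3 - 15.4732*w^2 + 4.9208*w - 0.9296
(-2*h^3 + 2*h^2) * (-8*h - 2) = 16*h^4 - 12*h^3 - 4*h^2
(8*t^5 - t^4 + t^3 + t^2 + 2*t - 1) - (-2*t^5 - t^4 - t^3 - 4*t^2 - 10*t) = 10*t^5 + 2*t^3 + 5*t^2 + 12*t - 1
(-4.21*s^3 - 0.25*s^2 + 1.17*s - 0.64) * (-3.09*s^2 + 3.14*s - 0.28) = 13.0089*s^5 - 12.4469*s^4 - 3.2215*s^3 + 5.7214*s^2 - 2.3372*s + 0.1792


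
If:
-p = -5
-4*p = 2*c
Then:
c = -10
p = 5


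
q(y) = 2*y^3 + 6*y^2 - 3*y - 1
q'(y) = 6*y^2 + 12*y - 3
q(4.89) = 361.66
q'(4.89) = 199.15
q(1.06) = 4.94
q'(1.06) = 16.46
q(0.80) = 1.46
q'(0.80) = 10.44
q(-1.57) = 10.76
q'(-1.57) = -7.05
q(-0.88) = 4.92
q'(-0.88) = -8.91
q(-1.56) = 10.69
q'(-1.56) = -7.12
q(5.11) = 407.21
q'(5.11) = 214.99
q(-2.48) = 12.84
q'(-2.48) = 4.14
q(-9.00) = -946.00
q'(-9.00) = 375.00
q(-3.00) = 8.00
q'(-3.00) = 15.00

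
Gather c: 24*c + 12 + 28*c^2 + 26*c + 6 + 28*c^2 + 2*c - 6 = 56*c^2 + 52*c + 12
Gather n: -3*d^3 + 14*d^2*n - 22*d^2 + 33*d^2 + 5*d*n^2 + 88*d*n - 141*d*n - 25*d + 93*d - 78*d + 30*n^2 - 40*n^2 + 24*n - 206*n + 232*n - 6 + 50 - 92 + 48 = -3*d^3 + 11*d^2 - 10*d + n^2*(5*d - 10) + n*(14*d^2 - 53*d + 50)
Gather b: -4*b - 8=-4*b - 8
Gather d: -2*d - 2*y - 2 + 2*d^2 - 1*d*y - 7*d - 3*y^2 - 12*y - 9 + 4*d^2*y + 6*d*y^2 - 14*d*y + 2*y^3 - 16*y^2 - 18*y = d^2*(4*y + 2) + d*(6*y^2 - 15*y - 9) + 2*y^3 - 19*y^2 - 32*y - 11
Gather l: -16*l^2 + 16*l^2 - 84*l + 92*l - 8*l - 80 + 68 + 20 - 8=0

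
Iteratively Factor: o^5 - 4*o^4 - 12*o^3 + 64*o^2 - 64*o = (o - 4)*(o^4 - 12*o^2 + 16*o) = (o - 4)*(o - 2)*(o^3 + 2*o^2 - 8*o) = (o - 4)*(o - 2)*(o + 4)*(o^2 - 2*o) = o*(o - 4)*(o - 2)*(o + 4)*(o - 2)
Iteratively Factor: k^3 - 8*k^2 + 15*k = (k - 5)*(k^2 - 3*k) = (k - 5)*(k - 3)*(k)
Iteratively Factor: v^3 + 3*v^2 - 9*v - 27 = (v + 3)*(v^2 - 9) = (v + 3)^2*(v - 3)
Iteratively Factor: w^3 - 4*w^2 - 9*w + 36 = (w - 4)*(w^2 - 9) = (w - 4)*(w + 3)*(w - 3)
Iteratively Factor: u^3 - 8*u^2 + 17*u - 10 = (u - 2)*(u^2 - 6*u + 5) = (u - 5)*(u - 2)*(u - 1)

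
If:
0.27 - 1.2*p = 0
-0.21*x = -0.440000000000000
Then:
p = 0.22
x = 2.10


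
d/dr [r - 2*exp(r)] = 1 - 2*exp(r)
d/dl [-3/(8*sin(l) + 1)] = 24*cos(l)/(8*sin(l) + 1)^2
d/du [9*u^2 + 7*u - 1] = 18*u + 7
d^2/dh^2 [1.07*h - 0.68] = 0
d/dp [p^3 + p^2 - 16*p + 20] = 3*p^2 + 2*p - 16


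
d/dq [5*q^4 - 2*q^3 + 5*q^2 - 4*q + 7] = 20*q^3 - 6*q^2 + 10*q - 4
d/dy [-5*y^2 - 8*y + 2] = -10*y - 8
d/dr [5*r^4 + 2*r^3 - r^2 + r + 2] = 20*r^3 + 6*r^2 - 2*r + 1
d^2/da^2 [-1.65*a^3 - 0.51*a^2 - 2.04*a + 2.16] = -9.9*a - 1.02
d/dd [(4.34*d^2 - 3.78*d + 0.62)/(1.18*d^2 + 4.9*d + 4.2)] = (25.7264*d^2 + 34.9928*d - 18.914)/(1.3924*d^4 + 11.564*d^3 + 33.922*d^2 + 41.16*d + 17.64)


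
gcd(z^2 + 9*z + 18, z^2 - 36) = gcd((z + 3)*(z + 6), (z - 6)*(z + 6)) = z + 6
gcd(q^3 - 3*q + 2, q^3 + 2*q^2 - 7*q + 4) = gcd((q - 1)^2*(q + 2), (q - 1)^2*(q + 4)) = q^2 - 2*q + 1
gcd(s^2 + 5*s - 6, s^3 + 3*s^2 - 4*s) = s - 1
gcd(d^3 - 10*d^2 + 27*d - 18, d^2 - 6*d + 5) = d - 1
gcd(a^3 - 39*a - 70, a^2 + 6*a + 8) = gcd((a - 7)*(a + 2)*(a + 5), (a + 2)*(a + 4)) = a + 2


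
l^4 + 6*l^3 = l^3*(l + 6)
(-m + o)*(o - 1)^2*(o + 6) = -m*o^3 - 4*m*o^2 + 11*m*o - 6*m + o^4 + 4*o^3 - 11*o^2 + 6*o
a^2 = a^2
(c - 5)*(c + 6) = c^2 + c - 30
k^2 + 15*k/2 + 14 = (k + 7/2)*(k + 4)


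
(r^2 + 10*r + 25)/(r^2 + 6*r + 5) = (r + 5)/(r + 1)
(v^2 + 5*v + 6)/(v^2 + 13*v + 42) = (v^2 + 5*v + 6)/(v^2 + 13*v + 42)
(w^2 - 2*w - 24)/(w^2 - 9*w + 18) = (w + 4)/(w - 3)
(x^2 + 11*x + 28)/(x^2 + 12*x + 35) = (x + 4)/(x + 5)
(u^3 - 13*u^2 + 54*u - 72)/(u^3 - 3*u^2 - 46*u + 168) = (u - 3)/(u + 7)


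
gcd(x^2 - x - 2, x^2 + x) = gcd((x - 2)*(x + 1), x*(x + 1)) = x + 1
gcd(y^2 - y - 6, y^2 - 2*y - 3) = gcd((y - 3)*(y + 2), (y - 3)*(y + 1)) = y - 3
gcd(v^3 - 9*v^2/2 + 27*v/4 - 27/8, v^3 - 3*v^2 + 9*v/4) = v^2 - 3*v + 9/4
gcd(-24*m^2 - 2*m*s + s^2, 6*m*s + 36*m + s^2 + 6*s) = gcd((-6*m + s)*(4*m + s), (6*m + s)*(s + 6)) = 1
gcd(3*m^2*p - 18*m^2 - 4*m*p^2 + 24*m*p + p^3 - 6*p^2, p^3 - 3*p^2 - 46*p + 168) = p - 6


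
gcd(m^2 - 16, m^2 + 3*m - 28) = m - 4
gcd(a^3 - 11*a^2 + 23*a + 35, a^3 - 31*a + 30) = a - 5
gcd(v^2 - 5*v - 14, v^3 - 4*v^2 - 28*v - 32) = v + 2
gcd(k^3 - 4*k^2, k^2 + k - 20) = k - 4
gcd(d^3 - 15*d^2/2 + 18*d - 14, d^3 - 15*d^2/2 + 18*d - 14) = d^3 - 15*d^2/2 + 18*d - 14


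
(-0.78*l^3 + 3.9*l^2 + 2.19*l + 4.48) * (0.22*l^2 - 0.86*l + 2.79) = -0.1716*l^5 + 1.5288*l^4 - 5.0484*l^3 + 9.9832*l^2 + 2.2573*l + 12.4992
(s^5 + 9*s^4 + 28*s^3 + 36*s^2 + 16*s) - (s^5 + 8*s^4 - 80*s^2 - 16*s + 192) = s^4 + 28*s^3 + 116*s^2 + 32*s - 192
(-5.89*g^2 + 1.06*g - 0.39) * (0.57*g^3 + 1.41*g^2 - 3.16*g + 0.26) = -3.3573*g^5 - 7.7007*g^4 + 19.8847*g^3 - 5.4309*g^2 + 1.508*g - 0.1014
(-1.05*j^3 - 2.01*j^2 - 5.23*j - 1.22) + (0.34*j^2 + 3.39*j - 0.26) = -1.05*j^3 - 1.67*j^2 - 1.84*j - 1.48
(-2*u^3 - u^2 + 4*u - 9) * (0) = 0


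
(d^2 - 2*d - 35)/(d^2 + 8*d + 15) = (d - 7)/(d + 3)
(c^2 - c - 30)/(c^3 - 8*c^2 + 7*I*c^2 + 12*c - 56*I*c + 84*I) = (c + 5)/(c^2 + c*(-2 + 7*I) - 14*I)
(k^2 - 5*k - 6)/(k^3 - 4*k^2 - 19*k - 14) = (k - 6)/(k^2 - 5*k - 14)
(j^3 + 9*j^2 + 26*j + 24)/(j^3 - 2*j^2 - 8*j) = (j^2 + 7*j + 12)/(j*(j - 4))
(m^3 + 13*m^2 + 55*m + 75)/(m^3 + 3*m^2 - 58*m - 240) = (m^2 + 8*m + 15)/(m^2 - 2*m - 48)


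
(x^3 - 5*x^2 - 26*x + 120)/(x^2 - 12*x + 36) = (x^2 + x - 20)/(x - 6)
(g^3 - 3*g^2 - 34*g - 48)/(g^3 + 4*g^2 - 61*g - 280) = (g^2 + 5*g + 6)/(g^2 + 12*g + 35)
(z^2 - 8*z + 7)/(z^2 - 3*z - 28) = (z - 1)/(z + 4)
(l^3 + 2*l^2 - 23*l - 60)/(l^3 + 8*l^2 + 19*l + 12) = (l - 5)/(l + 1)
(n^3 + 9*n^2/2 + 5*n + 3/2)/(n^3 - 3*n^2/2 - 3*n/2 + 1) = (2*n^2 + 7*n + 3)/(2*n^2 - 5*n + 2)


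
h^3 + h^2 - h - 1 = (h - 1)*(h + 1)^2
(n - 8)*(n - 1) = n^2 - 9*n + 8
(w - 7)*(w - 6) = w^2 - 13*w + 42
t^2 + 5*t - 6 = (t - 1)*(t + 6)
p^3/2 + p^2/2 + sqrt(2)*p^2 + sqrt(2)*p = p*(p/2 + sqrt(2))*(p + 1)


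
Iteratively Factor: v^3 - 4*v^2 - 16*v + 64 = (v + 4)*(v^2 - 8*v + 16) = (v - 4)*(v + 4)*(v - 4)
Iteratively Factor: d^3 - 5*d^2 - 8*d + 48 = (d - 4)*(d^2 - d - 12) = (d - 4)*(d + 3)*(d - 4)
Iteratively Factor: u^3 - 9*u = (u - 3)*(u^2 + 3*u) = (u - 3)*(u + 3)*(u)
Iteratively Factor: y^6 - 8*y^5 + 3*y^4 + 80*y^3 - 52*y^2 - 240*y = (y)*(y^5 - 8*y^4 + 3*y^3 + 80*y^2 - 52*y - 240) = y*(y + 2)*(y^4 - 10*y^3 + 23*y^2 + 34*y - 120) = y*(y - 5)*(y + 2)*(y^3 - 5*y^2 - 2*y + 24) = y*(y - 5)*(y - 4)*(y + 2)*(y^2 - y - 6) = y*(y - 5)*(y - 4)*(y + 2)^2*(y - 3)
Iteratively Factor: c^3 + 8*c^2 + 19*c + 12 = (c + 4)*(c^2 + 4*c + 3) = (c + 1)*(c + 4)*(c + 3)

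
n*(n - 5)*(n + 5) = n^3 - 25*n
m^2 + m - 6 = (m - 2)*(m + 3)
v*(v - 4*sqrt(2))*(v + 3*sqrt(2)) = v^3 - sqrt(2)*v^2 - 24*v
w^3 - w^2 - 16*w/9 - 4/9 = (w - 2)*(w + 1/3)*(w + 2/3)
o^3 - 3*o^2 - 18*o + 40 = (o - 5)*(o - 2)*(o + 4)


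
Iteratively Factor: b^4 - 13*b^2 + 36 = (b - 3)*(b^3 + 3*b^2 - 4*b - 12) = (b - 3)*(b + 2)*(b^2 + b - 6) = (b - 3)*(b + 2)*(b + 3)*(b - 2)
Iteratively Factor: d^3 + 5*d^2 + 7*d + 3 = (d + 3)*(d^2 + 2*d + 1) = (d + 1)*(d + 3)*(d + 1)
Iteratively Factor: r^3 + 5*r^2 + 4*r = (r)*(r^2 + 5*r + 4) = r*(r + 4)*(r + 1)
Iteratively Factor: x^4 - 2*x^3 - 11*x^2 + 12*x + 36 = (x + 2)*(x^3 - 4*x^2 - 3*x + 18) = (x + 2)^2*(x^2 - 6*x + 9) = (x - 3)*(x + 2)^2*(x - 3)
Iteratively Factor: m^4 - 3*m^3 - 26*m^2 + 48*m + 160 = (m - 5)*(m^3 + 2*m^2 - 16*m - 32) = (m - 5)*(m + 2)*(m^2 - 16) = (m - 5)*(m - 4)*(m + 2)*(m + 4)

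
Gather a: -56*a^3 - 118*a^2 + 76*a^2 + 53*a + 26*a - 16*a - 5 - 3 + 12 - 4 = -56*a^3 - 42*a^2 + 63*a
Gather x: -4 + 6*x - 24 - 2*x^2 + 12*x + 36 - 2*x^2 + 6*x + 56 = -4*x^2 + 24*x + 64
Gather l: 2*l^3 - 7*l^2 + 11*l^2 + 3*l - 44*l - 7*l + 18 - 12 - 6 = 2*l^3 + 4*l^2 - 48*l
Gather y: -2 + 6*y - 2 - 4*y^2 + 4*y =-4*y^2 + 10*y - 4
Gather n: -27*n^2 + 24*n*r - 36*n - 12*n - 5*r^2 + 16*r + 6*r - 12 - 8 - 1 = -27*n^2 + n*(24*r - 48) - 5*r^2 + 22*r - 21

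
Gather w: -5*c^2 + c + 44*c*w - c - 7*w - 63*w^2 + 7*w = -5*c^2 + 44*c*w - 63*w^2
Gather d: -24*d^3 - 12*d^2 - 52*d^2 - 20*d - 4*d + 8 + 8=-24*d^3 - 64*d^2 - 24*d + 16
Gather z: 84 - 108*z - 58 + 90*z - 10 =16 - 18*z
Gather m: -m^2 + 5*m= -m^2 + 5*m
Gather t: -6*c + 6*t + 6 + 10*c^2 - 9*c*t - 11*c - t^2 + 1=10*c^2 - 17*c - t^2 + t*(6 - 9*c) + 7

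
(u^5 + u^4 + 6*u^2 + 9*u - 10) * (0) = 0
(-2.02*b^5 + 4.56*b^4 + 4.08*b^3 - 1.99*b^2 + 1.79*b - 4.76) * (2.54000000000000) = -5.1308*b^5 + 11.5824*b^4 + 10.3632*b^3 - 5.0546*b^2 + 4.5466*b - 12.0904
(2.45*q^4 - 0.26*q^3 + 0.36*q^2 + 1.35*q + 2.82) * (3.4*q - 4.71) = 8.33*q^5 - 12.4235*q^4 + 2.4486*q^3 + 2.8944*q^2 + 3.2295*q - 13.2822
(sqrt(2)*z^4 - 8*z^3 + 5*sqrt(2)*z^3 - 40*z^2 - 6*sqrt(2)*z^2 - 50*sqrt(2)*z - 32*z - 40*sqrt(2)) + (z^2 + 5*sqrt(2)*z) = sqrt(2)*z^4 - 8*z^3 + 5*sqrt(2)*z^3 - 39*z^2 - 6*sqrt(2)*z^2 - 45*sqrt(2)*z - 32*z - 40*sqrt(2)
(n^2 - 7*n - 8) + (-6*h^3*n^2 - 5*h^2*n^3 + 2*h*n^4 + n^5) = -6*h^3*n^2 - 5*h^2*n^3 + 2*h*n^4 + n^5 + n^2 - 7*n - 8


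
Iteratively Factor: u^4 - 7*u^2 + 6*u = (u - 2)*(u^3 + 2*u^2 - 3*u) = (u - 2)*(u + 3)*(u^2 - u) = u*(u - 2)*(u + 3)*(u - 1)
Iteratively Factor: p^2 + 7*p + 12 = (p + 4)*(p + 3)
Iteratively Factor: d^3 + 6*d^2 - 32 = (d + 4)*(d^2 + 2*d - 8) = (d + 4)^2*(d - 2)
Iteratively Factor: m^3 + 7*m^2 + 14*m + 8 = (m + 1)*(m^2 + 6*m + 8) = (m + 1)*(m + 4)*(m + 2)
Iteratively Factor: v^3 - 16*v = (v)*(v^2 - 16) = v*(v - 4)*(v + 4)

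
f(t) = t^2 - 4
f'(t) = 2*t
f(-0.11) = -3.99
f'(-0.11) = -0.22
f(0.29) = -3.92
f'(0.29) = 0.58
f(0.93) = -3.14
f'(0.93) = 1.86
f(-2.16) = 0.67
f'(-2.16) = -4.32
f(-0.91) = -3.17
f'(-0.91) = -1.82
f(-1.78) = -0.83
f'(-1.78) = -3.56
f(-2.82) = 3.95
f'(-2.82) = -5.64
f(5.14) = 22.42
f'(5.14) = 10.28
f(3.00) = 5.00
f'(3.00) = 6.00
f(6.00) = 32.00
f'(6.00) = 12.00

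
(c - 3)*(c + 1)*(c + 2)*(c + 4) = c^4 + 4*c^3 - 7*c^2 - 34*c - 24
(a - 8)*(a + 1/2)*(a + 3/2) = a^3 - 6*a^2 - 61*a/4 - 6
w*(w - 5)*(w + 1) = w^3 - 4*w^2 - 5*w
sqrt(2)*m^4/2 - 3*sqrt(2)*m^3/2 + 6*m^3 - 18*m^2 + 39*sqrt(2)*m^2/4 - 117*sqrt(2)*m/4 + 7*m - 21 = (m/2 + sqrt(2))*(m - 3)*(m + 7*sqrt(2)/2)*(sqrt(2)*m + 1)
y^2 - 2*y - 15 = (y - 5)*(y + 3)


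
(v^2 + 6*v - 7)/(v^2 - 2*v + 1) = (v + 7)/(v - 1)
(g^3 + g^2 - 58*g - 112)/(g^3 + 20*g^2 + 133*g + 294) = (g^2 - 6*g - 16)/(g^2 + 13*g + 42)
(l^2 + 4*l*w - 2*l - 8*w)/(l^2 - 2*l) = (l + 4*w)/l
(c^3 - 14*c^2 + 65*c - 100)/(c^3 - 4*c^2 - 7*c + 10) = (c^2 - 9*c + 20)/(c^2 + c - 2)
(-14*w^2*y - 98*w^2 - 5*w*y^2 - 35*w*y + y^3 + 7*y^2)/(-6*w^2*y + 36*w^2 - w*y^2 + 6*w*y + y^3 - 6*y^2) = (-7*w*y - 49*w + y^2 + 7*y)/(-3*w*y + 18*w + y^2 - 6*y)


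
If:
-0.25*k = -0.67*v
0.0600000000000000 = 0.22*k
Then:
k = 0.27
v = 0.10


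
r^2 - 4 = (r - 2)*(r + 2)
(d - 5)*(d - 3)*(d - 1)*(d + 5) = d^4 - 4*d^3 - 22*d^2 + 100*d - 75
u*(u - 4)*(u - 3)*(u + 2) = u^4 - 5*u^3 - 2*u^2 + 24*u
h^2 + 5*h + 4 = (h + 1)*(h + 4)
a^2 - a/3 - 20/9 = (a - 5/3)*(a + 4/3)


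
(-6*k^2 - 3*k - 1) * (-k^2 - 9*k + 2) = 6*k^4 + 57*k^3 + 16*k^2 + 3*k - 2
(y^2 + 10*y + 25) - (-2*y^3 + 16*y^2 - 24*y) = 2*y^3 - 15*y^2 + 34*y + 25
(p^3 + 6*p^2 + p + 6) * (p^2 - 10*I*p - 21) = p^5 + 6*p^4 - 10*I*p^4 - 20*p^3 - 60*I*p^3 - 120*p^2 - 10*I*p^2 - 21*p - 60*I*p - 126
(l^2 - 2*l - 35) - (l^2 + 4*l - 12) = -6*l - 23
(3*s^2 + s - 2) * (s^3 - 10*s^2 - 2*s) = 3*s^5 - 29*s^4 - 18*s^3 + 18*s^2 + 4*s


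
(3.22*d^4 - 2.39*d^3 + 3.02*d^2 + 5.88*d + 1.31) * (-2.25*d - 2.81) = -7.245*d^5 - 3.6707*d^4 - 0.0790999999999995*d^3 - 21.7162*d^2 - 19.4703*d - 3.6811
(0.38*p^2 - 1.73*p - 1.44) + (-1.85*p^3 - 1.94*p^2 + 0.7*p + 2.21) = -1.85*p^3 - 1.56*p^2 - 1.03*p + 0.77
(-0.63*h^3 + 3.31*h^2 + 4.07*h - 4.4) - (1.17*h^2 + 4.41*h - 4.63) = -0.63*h^3 + 2.14*h^2 - 0.34*h + 0.23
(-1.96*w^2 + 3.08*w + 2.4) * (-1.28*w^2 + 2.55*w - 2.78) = 2.5088*w^4 - 8.9404*w^3 + 10.2308*w^2 - 2.4424*w - 6.672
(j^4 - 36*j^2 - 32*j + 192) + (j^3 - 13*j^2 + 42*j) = j^4 + j^3 - 49*j^2 + 10*j + 192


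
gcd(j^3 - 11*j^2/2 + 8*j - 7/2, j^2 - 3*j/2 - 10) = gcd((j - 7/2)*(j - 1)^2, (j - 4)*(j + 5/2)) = 1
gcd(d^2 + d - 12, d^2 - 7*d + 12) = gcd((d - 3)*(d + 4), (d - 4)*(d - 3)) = d - 3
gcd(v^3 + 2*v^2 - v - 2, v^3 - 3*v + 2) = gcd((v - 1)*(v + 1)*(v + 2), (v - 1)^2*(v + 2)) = v^2 + v - 2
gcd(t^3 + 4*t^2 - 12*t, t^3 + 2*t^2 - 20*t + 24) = t^2 + 4*t - 12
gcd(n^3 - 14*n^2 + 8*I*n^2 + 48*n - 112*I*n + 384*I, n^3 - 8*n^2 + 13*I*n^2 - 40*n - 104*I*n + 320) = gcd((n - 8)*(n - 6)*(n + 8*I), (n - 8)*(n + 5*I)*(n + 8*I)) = n^2 + n*(-8 + 8*I) - 64*I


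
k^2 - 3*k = k*(k - 3)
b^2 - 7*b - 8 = (b - 8)*(b + 1)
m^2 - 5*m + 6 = (m - 3)*(m - 2)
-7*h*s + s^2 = s*(-7*h + s)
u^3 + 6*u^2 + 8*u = u*(u + 2)*(u + 4)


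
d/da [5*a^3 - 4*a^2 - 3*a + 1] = 15*a^2 - 8*a - 3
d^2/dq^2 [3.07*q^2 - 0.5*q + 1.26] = 6.14000000000000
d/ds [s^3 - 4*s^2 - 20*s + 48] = 3*s^2 - 8*s - 20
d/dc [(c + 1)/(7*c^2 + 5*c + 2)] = (7*c^2 + 5*c - (c + 1)*(14*c + 5) + 2)/(7*c^2 + 5*c + 2)^2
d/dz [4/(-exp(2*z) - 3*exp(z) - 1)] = (8*exp(z) + 12)*exp(z)/(exp(2*z) + 3*exp(z) + 1)^2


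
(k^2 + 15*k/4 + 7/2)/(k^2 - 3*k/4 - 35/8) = 2*(k + 2)/(2*k - 5)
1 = 1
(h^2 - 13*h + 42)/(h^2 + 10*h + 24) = (h^2 - 13*h + 42)/(h^2 + 10*h + 24)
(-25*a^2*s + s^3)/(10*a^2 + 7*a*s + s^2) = s*(-5*a + s)/(2*a + s)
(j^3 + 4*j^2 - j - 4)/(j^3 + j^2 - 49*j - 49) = (j^2 + 3*j - 4)/(j^2 - 49)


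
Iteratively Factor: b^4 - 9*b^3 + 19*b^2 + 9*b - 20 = (b - 1)*(b^3 - 8*b^2 + 11*b + 20) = (b - 4)*(b - 1)*(b^2 - 4*b - 5) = (b - 4)*(b - 1)*(b + 1)*(b - 5)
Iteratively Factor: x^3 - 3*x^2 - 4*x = (x - 4)*(x^2 + x) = x*(x - 4)*(x + 1)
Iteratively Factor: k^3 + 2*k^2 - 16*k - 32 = (k + 2)*(k^2 - 16) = (k - 4)*(k + 2)*(k + 4)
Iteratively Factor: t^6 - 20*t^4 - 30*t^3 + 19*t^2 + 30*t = (t)*(t^5 - 20*t^3 - 30*t^2 + 19*t + 30) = t*(t + 2)*(t^4 - 2*t^3 - 16*t^2 + 2*t + 15) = t*(t + 2)*(t + 3)*(t^3 - 5*t^2 - t + 5) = t*(t + 1)*(t + 2)*(t + 3)*(t^2 - 6*t + 5) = t*(t - 5)*(t + 1)*(t + 2)*(t + 3)*(t - 1)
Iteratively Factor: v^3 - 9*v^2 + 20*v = (v - 5)*(v^2 - 4*v) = (v - 5)*(v - 4)*(v)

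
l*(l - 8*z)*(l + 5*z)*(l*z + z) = l^4*z - 3*l^3*z^2 + l^3*z - 40*l^2*z^3 - 3*l^2*z^2 - 40*l*z^3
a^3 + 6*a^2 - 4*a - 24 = (a - 2)*(a + 2)*(a + 6)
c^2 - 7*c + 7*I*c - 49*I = (c - 7)*(c + 7*I)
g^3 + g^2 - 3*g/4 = g*(g - 1/2)*(g + 3/2)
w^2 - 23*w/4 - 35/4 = (w - 7)*(w + 5/4)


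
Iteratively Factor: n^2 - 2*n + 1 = (n - 1)*(n - 1)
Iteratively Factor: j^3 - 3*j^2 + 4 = (j - 2)*(j^2 - j - 2) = (j - 2)*(j + 1)*(j - 2)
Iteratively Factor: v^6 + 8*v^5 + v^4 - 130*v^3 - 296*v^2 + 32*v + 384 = (v - 4)*(v^5 + 12*v^4 + 49*v^3 + 66*v^2 - 32*v - 96) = (v - 4)*(v + 3)*(v^4 + 9*v^3 + 22*v^2 - 32) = (v - 4)*(v + 3)*(v + 4)*(v^3 + 5*v^2 + 2*v - 8) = (v - 4)*(v - 1)*(v + 3)*(v + 4)*(v^2 + 6*v + 8) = (v - 4)*(v - 1)*(v + 2)*(v + 3)*(v + 4)*(v + 4)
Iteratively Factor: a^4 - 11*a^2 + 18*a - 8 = (a - 1)*(a^3 + a^2 - 10*a + 8) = (a - 2)*(a - 1)*(a^2 + 3*a - 4) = (a - 2)*(a - 1)^2*(a + 4)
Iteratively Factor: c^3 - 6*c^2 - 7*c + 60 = (c + 3)*(c^2 - 9*c + 20) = (c - 5)*(c + 3)*(c - 4)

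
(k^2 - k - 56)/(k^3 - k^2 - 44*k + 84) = (k - 8)/(k^2 - 8*k + 12)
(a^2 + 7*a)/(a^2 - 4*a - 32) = a*(a + 7)/(a^2 - 4*a - 32)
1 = 1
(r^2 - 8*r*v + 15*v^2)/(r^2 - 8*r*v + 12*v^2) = (r^2 - 8*r*v + 15*v^2)/(r^2 - 8*r*v + 12*v^2)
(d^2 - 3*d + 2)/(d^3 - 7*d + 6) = 1/(d + 3)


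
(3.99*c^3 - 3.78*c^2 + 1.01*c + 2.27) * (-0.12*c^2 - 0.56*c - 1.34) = -0.4788*c^5 - 1.7808*c^4 - 3.351*c^3 + 4.2272*c^2 - 2.6246*c - 3.0418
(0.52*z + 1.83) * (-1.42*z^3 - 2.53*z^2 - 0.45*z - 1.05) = -0.7384*z^4 - 3.9142*z^3 - 4.8639*z^2 - 1.3695*z - 1.9215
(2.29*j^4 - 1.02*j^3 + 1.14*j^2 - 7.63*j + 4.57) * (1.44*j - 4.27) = 3.2976*j^5 - 11.2471*j^4 + 5.997*j^3 - 15.855*j^2 + 39.1609*j - 19.5139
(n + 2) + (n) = 2*n + 2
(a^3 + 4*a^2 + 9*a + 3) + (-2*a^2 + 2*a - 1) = a^3 + 2*a^2 + 11*a + 2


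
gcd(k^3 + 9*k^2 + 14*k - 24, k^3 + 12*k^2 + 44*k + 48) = k^2 + 10*k + 24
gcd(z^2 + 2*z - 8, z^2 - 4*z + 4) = z - 2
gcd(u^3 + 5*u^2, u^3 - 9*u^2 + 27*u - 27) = 1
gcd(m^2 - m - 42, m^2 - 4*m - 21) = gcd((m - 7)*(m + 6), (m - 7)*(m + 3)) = m - 7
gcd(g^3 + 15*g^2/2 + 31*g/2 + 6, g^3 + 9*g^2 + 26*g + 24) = g^2 + 7*g + 12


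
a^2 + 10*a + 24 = (a + 4)*(a + 6)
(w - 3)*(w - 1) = w^2 - 4*w + 3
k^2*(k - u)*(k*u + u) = k^4*u - k^3*u^2 + k^3*u - k^2*u^2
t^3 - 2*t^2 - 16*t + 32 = (t - 4)*(t - 2)*(t + 4)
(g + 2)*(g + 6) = g^2 + 8*g + 12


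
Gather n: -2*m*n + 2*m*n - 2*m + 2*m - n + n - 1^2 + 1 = 0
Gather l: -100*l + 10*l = -90*l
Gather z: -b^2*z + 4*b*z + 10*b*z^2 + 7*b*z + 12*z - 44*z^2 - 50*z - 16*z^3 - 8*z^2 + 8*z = -16*z^3 + z^2*(10*b - 52) + z*(-b^2 + 11*b - 30)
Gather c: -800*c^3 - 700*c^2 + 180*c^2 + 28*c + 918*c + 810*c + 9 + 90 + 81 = -800*c^3 - 520*c^2 + 1756*c + 180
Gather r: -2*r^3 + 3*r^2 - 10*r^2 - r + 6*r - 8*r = -2*r^3 - 7*r^2 - 3*r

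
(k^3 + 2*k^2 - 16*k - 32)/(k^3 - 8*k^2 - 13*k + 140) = (k^2 - 2*k - 8)/(k^2 - 12*k + 35)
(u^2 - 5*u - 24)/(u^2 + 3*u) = (u - 8)/u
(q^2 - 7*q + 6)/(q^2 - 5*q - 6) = (q - 1)/(q + 1)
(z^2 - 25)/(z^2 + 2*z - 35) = (z + 5)/(z + 7)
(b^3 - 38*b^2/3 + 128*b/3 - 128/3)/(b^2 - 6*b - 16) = (3*b^2 - 14*b + 16)/(3*(b + 2))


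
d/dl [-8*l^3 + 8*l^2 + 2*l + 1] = -24*l^2 + 16*l + 2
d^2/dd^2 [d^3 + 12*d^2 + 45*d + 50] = 6*d + 24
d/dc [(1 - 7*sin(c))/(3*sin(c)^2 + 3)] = -(2*sin(c) + 7*cos(c)^2)*cos(c)/(3*(sin(c)^2 + 1)^2)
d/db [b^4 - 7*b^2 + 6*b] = 4*b^3 - 14*b + 6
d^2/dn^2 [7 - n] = 0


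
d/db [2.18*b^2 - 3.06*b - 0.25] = 4.36*b - 3.06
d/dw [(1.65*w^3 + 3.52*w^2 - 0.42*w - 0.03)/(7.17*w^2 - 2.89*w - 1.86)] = (11.8305*w^4 - 9.53699999999999*w^3 - 16.3684*w^2 - 12.6642*w + 0.6945)/(51.4089*w^4 - 41.4426*w^3 - 18.3203*w^2 + 10.7508*w + 3.4596)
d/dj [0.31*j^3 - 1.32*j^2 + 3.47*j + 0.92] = 0.93*j^2 - 2.64*j + 3.47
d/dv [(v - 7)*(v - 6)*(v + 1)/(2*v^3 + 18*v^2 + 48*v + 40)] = (21*v^3 - 52*v^2 - 511*v - 214)/(2*(v^5 + 16*v^4 + 97*v^3 + 278*v^2 + 380*v + 200))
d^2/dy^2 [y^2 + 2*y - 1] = 2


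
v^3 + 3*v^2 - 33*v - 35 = (v - 5)*(v + 1)*(v + 7)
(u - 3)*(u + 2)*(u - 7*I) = u^3 - u^2 - 7*I*u^2 - 6*u + 7*I*u + 42*I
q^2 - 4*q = q*(q - 4)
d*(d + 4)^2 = d^3 + 8*d^2 + 16*d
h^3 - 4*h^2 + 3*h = h*(h - 3)*(h - 1)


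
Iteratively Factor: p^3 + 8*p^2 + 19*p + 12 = (p + 3)*(p^2 + 5*p + 4) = (p + 3)*(p + 4)*(p + 1)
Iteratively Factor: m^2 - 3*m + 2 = (m - 2)*(m - 1)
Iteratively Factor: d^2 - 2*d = (d - 2)*(d)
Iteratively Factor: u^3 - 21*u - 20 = (u - 5)*(u^2 + 5*u + 4) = (u - 5)*(u + 1)*(u + 4)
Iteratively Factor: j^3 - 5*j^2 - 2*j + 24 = (j - 3)*(j^2 - 2*j - 8) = (j - 4)*(j - 3)*(j + 2)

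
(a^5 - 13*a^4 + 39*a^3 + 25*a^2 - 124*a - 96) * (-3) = -3*a^5 + 39*a^4 - 117*a^3 - 75*a^2 + 372*a + 288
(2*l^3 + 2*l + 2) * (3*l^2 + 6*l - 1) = 6*l^5 + 12*l^4 + 4*l^3 + 18*l^2 + 10*l - 2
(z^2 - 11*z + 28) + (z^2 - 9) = 2*z^2 - 11*z + 19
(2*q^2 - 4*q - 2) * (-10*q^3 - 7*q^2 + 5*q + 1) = -20*q^5 + 26*q^4 + 58*q^3 - 4*q^2 - 14*q - 2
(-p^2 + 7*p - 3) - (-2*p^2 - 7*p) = p^2 + 14*p - 3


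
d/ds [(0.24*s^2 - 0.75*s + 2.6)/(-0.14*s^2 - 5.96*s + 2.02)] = (-1.5354*s^2 + 1.6976*s + 13.981)/(0.0196*s^4 + 1.6688*s^3 + 34.956*s^2 - 24.0784*s + 4.0804)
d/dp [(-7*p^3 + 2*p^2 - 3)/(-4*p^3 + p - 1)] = (p*(21*p - 4)*(4*p^3 - p + 1) - (12*p^2 - 1)*(7*p^3 - 2*p^2 + 3))/(4*p^3 - p + 1)^2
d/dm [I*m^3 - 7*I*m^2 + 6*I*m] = I*(3*m^2 - 14*m + 6)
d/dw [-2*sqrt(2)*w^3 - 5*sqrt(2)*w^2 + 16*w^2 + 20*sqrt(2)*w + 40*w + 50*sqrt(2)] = -6*sqrt(2)*w^2 - 10*sqrt(2)*w + 32*w + 20*sqrt(2) + 40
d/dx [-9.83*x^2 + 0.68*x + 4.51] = 0.68 - 19.66*x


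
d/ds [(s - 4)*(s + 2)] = 2*s - 2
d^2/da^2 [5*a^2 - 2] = 10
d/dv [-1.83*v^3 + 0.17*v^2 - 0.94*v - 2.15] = -5.49*v^2 + 0.34*v - 0.94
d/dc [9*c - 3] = 9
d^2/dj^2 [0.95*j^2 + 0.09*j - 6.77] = 1.90000000000000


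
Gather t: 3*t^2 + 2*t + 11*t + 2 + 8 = 3*t^2 + 13*t + 10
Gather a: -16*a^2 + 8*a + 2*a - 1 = -16*a^2 + 10*a - 1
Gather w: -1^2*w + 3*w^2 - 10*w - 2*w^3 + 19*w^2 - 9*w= -2*w^3 + 22*w^2 - 20*w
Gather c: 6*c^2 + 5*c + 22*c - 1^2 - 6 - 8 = 6*c^2 + 27*c - 15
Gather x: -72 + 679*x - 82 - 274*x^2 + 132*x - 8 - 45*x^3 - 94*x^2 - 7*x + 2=-45*x^3 - 368*x^2 + 804*x - 160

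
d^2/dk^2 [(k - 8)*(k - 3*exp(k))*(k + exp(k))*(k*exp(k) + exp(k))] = (k^4 - 8*k^3*exp(k) + k^3 - 27*k^2*exp(2*k) + 32*k^2*exp(k) - 38*k^2 + 153*k*exp(2*k) + 164*k*exp(k) - 74*k + 336*exp(2*k) + 92*exp(k) - 16)*exp(k)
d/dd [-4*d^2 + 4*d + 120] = 4 - 8*d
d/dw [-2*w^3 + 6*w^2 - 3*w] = -6*w^2 + 12*w - 3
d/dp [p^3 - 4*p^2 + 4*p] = 3*p^2 - 8*p + 4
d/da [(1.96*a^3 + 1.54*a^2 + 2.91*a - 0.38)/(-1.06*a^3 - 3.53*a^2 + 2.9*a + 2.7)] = (-5.2864*a^4 + 17.5372*a^3 + 29.4059*a^2 + 5.6332*a + 8.959)/(1.1236*a^6 + 7.4836*a^5 + 6.3129*a^4 - 26.198*a^3 - 10.652*a^2 + 15.66*a + 7.29)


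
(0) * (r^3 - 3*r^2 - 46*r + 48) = 0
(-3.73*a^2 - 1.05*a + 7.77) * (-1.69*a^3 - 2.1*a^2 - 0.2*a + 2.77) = 6.3037*a^5 + 9.6075*a^4 - 10.1803*a^3 - 26.4391*a^2 - 4.4625*a + 21.5229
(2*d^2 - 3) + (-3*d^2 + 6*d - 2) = -d^2 + 6*d - 5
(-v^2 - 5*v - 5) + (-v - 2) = -v^2 - 6*v - 7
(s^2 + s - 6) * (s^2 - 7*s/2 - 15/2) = s^4 - 5*s^3/2 - 17*s^2 + 27*s/2 + 45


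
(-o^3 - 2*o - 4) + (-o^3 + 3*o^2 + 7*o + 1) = -2*o^3 + 3*o^2 + 5*o - 3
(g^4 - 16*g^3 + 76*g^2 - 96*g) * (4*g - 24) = 4*g^5 - 88*g^4 + 688*g^3 - 2208*g^2 + 2304*g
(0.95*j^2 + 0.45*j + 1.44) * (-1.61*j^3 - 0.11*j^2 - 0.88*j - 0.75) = -1.5295*j^5 - 0.829*j^4 - 3.2039*j^3 - 1.2669*j^2 - 1.6047*j - 1.08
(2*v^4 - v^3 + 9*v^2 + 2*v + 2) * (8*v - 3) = 16*v^5 - 14*v^4 + 75*v^3 - 11*v^2 + 10*v - 6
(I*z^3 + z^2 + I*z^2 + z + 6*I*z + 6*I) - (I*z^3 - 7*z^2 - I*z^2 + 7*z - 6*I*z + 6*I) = 8*z^2 + 2*I*z^2 - 6*z + 12*I*z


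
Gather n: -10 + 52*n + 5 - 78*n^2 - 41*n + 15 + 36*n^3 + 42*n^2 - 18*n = 36*n^3 - 36*n^2 - 7*n + 10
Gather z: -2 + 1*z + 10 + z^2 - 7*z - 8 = z^2 - 6*z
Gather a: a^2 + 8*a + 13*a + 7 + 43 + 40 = a^2 + 21*a + 90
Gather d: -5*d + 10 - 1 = 9 - 5*d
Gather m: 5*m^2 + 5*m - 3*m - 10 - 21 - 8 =5*m^2 + 2*m - 39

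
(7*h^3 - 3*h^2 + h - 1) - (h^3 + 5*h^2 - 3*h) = 6*h^3 - 8*h^2 + 4*h - 1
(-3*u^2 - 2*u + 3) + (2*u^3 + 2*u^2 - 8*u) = 2*u^3 - u^2 - 10*u + 3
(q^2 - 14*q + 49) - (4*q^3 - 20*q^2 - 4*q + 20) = -4*q^3 + 21*q^2 - 10*q + 29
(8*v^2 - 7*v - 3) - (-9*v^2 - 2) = 17*v^2 - 7*v - 1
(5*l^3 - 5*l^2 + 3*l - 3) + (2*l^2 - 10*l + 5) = 5*l^3 - 3*l^2 - 7*l + 2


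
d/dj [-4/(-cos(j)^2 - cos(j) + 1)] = 4*(2*cos(j) + 1)*sin(j)/(-sin(j)^2 + cos(j))^2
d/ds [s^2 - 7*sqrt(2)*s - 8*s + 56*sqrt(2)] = 2*s - 7*sqrt(2) - 8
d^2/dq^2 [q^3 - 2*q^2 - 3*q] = 6*q - 4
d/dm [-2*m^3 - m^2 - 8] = 2*m*(-3*m - 1)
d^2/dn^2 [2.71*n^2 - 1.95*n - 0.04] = 5.42000000000000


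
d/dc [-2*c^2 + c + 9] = 1 - 4*c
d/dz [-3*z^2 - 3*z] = -6*z - 3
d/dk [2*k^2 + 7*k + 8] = 4*k + 7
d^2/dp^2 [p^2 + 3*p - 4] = 2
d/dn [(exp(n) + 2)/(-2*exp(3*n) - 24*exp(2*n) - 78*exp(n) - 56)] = (exp(3*n) + 9*exp(2*n) + 24*exp(n) + 25)*exp(n)/(exp(6*n) + 24*exp(5*n) + 222*exp(4*n) + 992*exp(3*n) + 2193*exp(2*n) + 2184*exp(n) + 784)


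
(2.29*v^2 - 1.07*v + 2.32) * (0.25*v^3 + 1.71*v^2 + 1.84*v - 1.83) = 0.5725*v^5 + 3.6484*v^4 + 2.9639*v^3 - 2.1923*v^2 + 6.2269*v - 4.2456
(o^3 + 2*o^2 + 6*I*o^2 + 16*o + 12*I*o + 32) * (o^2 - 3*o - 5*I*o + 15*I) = o^5 - o^4 + I*o^4 + 40*o^3 - I*o^3 - 46*o^2 - 86*I*o^2 - 276*o + 80*I*o + 480*I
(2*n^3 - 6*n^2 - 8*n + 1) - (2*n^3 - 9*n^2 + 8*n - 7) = 3*n^2 - 16*n + 8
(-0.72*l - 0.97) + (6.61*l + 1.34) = 5.89*l + 0.37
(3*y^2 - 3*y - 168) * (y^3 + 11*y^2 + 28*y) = 3*y^5 + 30*y^4 - 117*y^3 - 1932*y^2 - 4704*y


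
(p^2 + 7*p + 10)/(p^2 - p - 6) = (p + 5)/(p - 3)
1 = 1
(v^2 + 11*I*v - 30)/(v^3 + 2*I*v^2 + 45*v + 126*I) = (v + 5*I)/(v^2 - 4*I*v + 21)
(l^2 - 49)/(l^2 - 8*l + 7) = (l + 7)/(l - 1)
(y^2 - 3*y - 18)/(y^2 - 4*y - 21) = (y - 6)/(y - 7)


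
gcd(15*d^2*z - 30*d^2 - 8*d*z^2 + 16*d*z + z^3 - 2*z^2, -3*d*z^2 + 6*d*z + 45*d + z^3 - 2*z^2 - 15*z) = -3*d + z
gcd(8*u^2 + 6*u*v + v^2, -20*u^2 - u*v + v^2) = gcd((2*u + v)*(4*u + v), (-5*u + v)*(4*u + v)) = 4*u + v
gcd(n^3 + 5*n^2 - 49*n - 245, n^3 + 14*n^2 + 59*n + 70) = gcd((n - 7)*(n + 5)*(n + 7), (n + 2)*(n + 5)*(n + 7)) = n^2 + 12*n + 35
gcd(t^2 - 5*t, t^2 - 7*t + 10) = t - 5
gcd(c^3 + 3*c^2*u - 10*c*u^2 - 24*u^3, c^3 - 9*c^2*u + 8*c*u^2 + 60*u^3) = c + 2*u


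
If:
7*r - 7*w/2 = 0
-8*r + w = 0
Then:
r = 0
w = 0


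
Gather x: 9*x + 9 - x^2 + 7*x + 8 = -x^2 + 16*x + 17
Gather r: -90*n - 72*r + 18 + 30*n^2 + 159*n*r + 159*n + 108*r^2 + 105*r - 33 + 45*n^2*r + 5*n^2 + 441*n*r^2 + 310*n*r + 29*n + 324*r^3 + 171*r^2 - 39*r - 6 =35*n^2 + 98*n + 324*r^3 + r^2*(441*n + 279) + r*(45*n^2 + 469*n - 6) - 21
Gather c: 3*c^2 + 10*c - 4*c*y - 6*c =3*c^2 + c*(4 - 4*y)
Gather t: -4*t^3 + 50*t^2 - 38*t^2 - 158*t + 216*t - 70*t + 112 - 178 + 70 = -4*t^3 + 12*t^2 - 12*t + 4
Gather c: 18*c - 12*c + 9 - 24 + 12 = 6*c - 3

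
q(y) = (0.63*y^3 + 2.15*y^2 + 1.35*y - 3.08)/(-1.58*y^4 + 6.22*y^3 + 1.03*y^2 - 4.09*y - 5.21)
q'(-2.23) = 0.03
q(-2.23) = 0.02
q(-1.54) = 0.08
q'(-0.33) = -0.56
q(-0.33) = 0.83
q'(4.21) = 7.57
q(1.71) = 1.03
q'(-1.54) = 0.21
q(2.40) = 0.87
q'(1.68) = -1.24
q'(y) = (1.89*y^2 + 4.3*y + 1.35)/(-1.58*y^4 + 6.22*y^3 + 1.03*y^2 - 4.09*y - 5.21) + (0.63*y^3 + 2.15*y^2 + 1.35*y - 3.08)*(6.32*y^3 - 18.66*y^2 - 2.06*y + 4.09)/(-1.58*y^4 + 6.22*y^3 + 1.03*y^2 - 4.09*y - 5.21)^2 = (0.9954*y^6 + 6.794*y^5 - 6.3251*y^4 - 41.413*y^3 + 37.4419*y^2 - 16.0582*y - 19.6307)/(2.4964*y^8 - 19.6552*y^7 + 35.4336*y^6 + 25.7376*y^5 - 33.3551*y^4 - 73.2378*y^3 + 5.9955*y^2 + 42.6178*y + 27.1441)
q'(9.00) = 0.03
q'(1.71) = -1.06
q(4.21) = -2.41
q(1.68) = 1.07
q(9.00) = -0.11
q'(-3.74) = -0.00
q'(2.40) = 0.18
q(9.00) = -0.11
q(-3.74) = 0.02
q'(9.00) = 0.03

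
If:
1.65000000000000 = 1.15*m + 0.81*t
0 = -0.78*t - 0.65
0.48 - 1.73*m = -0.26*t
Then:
No Solution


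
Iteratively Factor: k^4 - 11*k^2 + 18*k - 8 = (k - 1)*(k^3 + k^2 - 10*k + 8) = (k - 2)*(k - 1)*(k^2 + 3*k - 4) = (k - 2)*(k - 1)^2*(k + 4)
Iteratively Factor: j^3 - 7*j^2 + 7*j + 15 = (j - 3)*(j^2 - 4*j - 5) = (j - 5)*(j - 3)*(j + 1)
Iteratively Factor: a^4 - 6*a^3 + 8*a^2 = (a - 4)*(a^3 - 2*a^2) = a*(a - 4)*(a^2 - 2*a) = a*(a - 4)*(a - 2)*(a)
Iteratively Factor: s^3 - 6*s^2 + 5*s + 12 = (s - 3)*(s^2 - 3*s - 4) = (s - 4)*(s - 3)*(s + 1)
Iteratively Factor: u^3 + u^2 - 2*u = (u - 1)*(u^2 + 2*u) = u*(u - 1)*(u + 2)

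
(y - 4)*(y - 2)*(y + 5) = y^3 - y^2 - 22*y + 40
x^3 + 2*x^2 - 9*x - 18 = (x - 3)*(x + 2)*(x + 3)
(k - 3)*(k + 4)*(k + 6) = k^3 + 7*k^2 - 6*k - 72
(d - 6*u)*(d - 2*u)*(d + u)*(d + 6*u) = d^4 - d^3*u - 38*d^2*u^2 + 36*d*u^3 + 72*u^4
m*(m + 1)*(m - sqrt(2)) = m^3 - sqrt(2)*m^2 + m^2 - sqrt(2)*m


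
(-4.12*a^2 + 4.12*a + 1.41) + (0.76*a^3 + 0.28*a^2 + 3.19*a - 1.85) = 0.76*a^3 - 3.84*a^2 + 7.31*a - 0.44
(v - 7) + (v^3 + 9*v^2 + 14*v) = v^3 + 9*v^2 + 15*v - 7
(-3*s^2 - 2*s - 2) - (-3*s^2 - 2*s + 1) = -3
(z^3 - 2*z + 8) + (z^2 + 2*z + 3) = z^3 + z^2 + 11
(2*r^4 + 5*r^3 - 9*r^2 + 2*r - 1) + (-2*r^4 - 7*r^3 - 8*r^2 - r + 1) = -2*r^3 - 17*r^2 + r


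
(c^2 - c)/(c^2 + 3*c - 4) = c/(c + 4)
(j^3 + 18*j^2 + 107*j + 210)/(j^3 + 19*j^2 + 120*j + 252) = (j + 5)/(j + 6)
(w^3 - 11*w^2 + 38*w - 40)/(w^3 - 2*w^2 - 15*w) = (w^2 - 6*w + 8)/(w*(w + 3))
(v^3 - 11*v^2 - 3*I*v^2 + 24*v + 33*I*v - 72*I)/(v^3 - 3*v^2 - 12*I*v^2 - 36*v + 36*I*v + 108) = (v^2 - v*(8 + 3*I) + 24*I)/(v^2 - 12*I*v - 36)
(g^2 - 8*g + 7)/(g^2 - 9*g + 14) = (g - 1)/(g - 2)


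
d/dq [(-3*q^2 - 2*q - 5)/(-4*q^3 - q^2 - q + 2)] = (2*(3*q + 1)*(4*q^3 + q^2 + q - 2) - (3*q^2 + 2*q + 5)*(12*q^2 + 2*q + 1))/(4*q^3 + q^2 + q - 2)^2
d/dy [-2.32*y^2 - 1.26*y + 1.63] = -4.64*y - 1.26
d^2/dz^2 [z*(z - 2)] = 2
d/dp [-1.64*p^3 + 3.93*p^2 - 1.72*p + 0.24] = -4.92*p^2 + 7.86*p - 1.72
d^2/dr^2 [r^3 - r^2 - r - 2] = 6*r - 2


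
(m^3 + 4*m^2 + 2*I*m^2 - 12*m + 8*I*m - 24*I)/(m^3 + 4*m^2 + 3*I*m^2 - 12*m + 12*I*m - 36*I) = (m + 2*I)/(m + 3*I)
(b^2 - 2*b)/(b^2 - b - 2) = b/(b + 1)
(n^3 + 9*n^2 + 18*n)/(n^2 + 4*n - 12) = n*(n + 3)/(n - 2)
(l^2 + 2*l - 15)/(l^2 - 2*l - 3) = (l + 5)/(l + 1)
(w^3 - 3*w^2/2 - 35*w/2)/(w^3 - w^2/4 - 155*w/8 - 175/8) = 4*w/(4*w + 5)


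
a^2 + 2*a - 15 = (a - 3)*(a + 5)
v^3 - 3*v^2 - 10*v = v*(v - 5)*(v + 2)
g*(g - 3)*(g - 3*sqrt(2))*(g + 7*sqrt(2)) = g^4 - 3*g^3 + 4*sqrt(2)*g^3 - 42*g^2 - 12*sqrt(2)*g^2 + 126*g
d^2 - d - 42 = (d - 7)*(d + 6)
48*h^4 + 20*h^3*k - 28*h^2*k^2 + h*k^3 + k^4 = (-4*h + k)*(-2*h + k)*(h + k)*(6*h + k)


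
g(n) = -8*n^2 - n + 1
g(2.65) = -57.83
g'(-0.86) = 12.76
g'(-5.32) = 84.12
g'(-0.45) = 6.20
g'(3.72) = -60.52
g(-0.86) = -4.06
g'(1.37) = -22.92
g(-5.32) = -220.10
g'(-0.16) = 1.56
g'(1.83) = -30.28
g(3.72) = -113.43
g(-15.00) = -1784.00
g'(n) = -16*n - 1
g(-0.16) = 0.96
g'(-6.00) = 95.00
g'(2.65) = -43.40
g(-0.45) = -0.17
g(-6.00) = -281.00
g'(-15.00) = 239.00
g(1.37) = -15.39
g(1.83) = -27.62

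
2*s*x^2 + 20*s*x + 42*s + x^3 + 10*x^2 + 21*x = (2*s + x)*(x + 3)*(x + 7)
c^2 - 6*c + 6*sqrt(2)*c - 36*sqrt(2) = (c - 6)*(c + 6*sqrt(2))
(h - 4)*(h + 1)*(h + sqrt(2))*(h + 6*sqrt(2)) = h^4 - 3*h^3 + 7*sqrt(2)*h^3 - 21*sqrt(2)*h^2 + 8*h^2 - 28*sqrt(2)*h - 36*h - 48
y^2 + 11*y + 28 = (y + 4)*(y + 7)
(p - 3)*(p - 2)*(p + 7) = p^3 + 2*p^2 - 29*p + 42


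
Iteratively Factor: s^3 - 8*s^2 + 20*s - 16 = (s - 2)*(s^2 - 6*s + 8) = (s - 2)^2*(s - 4)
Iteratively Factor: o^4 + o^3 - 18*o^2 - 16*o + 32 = (o - 1)*(o^3 + 2*o^2 - 16*o - 32) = (o - 4)*(o - 1)*(o^2 + 6*o + 8) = (o - 4)*(o - 1)*(o + 4)*(o + 2)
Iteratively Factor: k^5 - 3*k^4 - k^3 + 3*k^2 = (k - 3)*(k^4 - k^2) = (k - 3)*(k - 1)*(k^3 + k^2) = (k - 3)*(k - 1)*(k + 1)*(k^2) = k*(k - 3)*(k - 1)*(k + 1)*(k)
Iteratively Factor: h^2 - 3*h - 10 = (h - 5)*(h + 2)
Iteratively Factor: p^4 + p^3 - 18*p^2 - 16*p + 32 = (p + 4)*(p^3 - 3*p^2 - 6*p + 8) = (p - 1)*(p + 4)*(p^2 - 2*p - 8) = (p - 4)*(p - 1)*(p + 4)*(p + 2)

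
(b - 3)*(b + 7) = b^2 + 4*b - 21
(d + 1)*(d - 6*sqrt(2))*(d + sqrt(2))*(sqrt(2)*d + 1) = sqrt(2)*d^4 - 9*d^3 + sqrt(2)*d^3 - 17*sqrt(2)*d^2 - 9*d^2 - 17*sqrt(2)*d - 12*d - 12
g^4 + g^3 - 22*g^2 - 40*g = g*(g - 5)*(g + 2)*(g + 4)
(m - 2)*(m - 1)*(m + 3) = m^3 - 7*m + 6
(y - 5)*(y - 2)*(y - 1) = y^3 - 8*y^2 + 17*y - 10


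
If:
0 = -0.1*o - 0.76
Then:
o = -7.60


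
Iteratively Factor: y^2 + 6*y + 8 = (y + 2)*(y + 4)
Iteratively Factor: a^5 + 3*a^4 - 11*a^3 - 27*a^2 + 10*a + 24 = (a + 2)*(a^4 + a^3 - 13*a^2 - a + 12) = (a + 2)*(a + 4)*(a^3 - 3*a^2 - a + 3) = (a - 3)*(a + 2)*(a + 4)*(a^2 - 1) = (a - 3)*(a - 1)*(a + 2)*(a + 4)*(a + 1)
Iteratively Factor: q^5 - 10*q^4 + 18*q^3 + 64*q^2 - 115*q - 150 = (q - 5)*(q^4 - 5*q^3 - 7*q^2 + 29*q + 30) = (q - 5)*(q + 2)*(q^3 - 7*q^2 + 7*q + 15) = (q - 5)*(q + 1)*(q + 2)*(q^2 - 8*q + 15) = (q - 5)^2*(q + 1)*(q + 2)*(q - 3)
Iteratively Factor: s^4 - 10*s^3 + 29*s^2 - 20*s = (s - 4)*(s^3 - 6*s^2 + 5*s) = (s - 4)*(s - 1)*(s^2 - 5*s) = (s - 5)*(s - 4)*(s - 1)*(s)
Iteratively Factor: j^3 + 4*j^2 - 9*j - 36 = (j - 3)*(j^2 + 7*j + 12) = (j - 3)*(j + 3)*(j + 4)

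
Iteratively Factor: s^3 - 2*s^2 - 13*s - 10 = (s + 1)*(s^2 - 3*s - 10) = (s - 5)*(s + 1)*(s + 2)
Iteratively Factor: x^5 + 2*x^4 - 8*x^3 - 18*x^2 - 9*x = (x + 3)*(x^4 - x^3 - 5*x^2 - 3*x) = (x - 3)*(x + 3)*(x^3 + 2*x^2 + x) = x*(x - 3)*(x + 3)*(x^2 + 2*x + 1) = x*(x - 3)*(x + 1)*(x + 3)*(x + 1)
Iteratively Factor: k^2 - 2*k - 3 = (k + 1)*(k - 3)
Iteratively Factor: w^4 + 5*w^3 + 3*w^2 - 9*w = (w)*(w^3 + 5*w^2 + 3*w - 9) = w*(w + 3)*(w^2 + 2*w - 3) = w*(w - 1)*(w + 3)*(w + 3)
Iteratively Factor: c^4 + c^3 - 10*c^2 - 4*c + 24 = (c - 2)*(c^3 + 3*c^2 - 4*c - 12) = (c - 2)*(c + 3)*(c^2 - 4) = (c - 2)^2*(c + 3)*(c + 2)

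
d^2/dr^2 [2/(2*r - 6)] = 2/(r - 3)^3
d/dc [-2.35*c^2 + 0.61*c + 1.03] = 0.61 - 4.7*c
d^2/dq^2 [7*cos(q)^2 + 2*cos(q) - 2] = -2*cos(q) - 14*cos(2*q)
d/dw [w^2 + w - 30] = 2*w + 1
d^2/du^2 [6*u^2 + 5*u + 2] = 12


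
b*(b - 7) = b^2 - 7*b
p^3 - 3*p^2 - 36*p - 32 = (p - 8)*(p + 1)*(p + 4)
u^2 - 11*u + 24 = (u - 8)*(u - 3)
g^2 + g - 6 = (g - 2)*(g + 3)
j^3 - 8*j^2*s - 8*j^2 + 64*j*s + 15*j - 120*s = (j - 5)*(j - 3)*(j - 8*s)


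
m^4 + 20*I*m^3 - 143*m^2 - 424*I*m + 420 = (m + 2*I)*(m + 5*I)*(m + 6*I)*(m + 7*I)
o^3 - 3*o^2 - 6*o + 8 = (o - 4)*(o - 1)*(o + 2)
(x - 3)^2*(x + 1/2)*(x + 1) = x^4 - 9*x^3/2 + x^2/2 + 21*x/2 + 9/2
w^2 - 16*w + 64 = (w - 8)^2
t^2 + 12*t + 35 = (t + 5)*(t + 7)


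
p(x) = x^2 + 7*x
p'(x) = 2*x + 7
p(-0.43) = -2.83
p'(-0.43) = 6.14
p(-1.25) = -7.19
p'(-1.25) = 4.50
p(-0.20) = -1.36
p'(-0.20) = 6.60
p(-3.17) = -12.14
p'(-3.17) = 0.66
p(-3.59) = -12.24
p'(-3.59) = -0.18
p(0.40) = 2.96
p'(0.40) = 7.80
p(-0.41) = -2.70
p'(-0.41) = 6.18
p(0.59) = 4.48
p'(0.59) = 8.18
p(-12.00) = 60.00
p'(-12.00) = -17.00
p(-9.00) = 18.00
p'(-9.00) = -11.00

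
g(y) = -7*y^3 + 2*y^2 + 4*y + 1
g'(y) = -21*y^2 + 4*y + 4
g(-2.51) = 114.25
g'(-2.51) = -138.34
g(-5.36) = 1114.95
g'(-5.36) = -620.76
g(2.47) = -82.40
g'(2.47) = -114.24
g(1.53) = -13.27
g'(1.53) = -39.04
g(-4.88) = 842.61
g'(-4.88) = -515.62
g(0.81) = 1.83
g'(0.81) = -6.54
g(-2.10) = 66.25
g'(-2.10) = -97.01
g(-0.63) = 1.02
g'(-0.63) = -6.85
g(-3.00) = 196.00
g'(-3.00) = -197.00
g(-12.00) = 12337.00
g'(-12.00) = -3068.00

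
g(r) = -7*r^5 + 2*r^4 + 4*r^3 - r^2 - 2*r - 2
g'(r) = -35*r^4 + 8*r^3 + 12*r^2 - 2*r - 2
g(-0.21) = -1.65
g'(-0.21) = -1.19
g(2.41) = -458.26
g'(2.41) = -1005.83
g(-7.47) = 167334.78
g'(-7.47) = -111633.03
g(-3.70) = 5018.01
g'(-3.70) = -6795.11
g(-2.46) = 641.19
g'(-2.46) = -1325.32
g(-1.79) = 124.60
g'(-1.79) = -365.17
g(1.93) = -140.53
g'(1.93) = -389.27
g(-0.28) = -1.58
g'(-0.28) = -0.89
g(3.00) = -1448.00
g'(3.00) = -2519.00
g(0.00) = -2.00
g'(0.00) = -2.00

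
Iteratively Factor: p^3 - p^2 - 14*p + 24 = (p - 2)*(p^2 + p - 12) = (p - 2)*(p + 4)*(p - 3)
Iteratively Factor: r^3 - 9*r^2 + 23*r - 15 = (r - 3)*(r^2 - 6*r + 5) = (r - 5)*(r - 3)*(r - 1)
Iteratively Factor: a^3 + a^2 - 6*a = (a)*(a^2 + a - 6) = a*(a + 3)*(a - 2)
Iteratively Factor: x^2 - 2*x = (x)*(x - 2)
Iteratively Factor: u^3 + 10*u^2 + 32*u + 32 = (u + 2)*(u^2 + 8*u + 16) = (u + 2)*(u + 4)*(u + 4)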